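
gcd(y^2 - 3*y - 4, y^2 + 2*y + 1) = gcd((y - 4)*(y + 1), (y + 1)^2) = y + 1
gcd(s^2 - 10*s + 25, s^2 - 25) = s - 5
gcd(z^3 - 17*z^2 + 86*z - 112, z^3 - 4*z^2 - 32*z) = z - 8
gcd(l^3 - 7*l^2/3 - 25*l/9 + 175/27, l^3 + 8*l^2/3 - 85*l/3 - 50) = l + 5/3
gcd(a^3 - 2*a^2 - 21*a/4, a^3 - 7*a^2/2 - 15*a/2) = a^2 + 3*a/2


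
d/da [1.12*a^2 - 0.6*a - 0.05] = 2.24*a - 0.6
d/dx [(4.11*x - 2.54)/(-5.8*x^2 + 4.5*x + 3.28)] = (23.838*x^2 - 29.464*x + 24.9108)/(33.64*x^4 - 52.2*x^3 - 17.798*x^2 + 29.52*x + 10.7584)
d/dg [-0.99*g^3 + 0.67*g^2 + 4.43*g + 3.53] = -2.97*g^2 + 1.34*g + 4.43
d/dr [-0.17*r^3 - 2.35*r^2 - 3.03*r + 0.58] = -0.51*r^2 - 4.7*r - 3.03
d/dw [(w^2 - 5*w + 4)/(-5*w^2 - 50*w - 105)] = (-15*w^2 - 34*w + 145)/(5*(w^4 + 20*w^3 + 142*w^2 + 420*w + 441))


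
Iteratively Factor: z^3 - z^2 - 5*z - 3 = (z - 3)*(z^2 + 2*z + 1) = (z - 3)*(z + 1)*(z + 1)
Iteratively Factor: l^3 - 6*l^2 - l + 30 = (l - 3)*(l^2 - 3*l - 10) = (l - 5)*(l - 3)*(l + 2)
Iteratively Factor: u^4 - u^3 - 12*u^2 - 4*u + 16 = (u - 4)*(u^3 + 3*u^2 - 4) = (u - 4)*(u - 1)*(u^2 + 4*u + 4) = (u - 4)*(u - 1)*(u + 2)*(u + 2)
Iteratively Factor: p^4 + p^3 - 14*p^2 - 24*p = (p)*(p^3 + p^2 - 14*p - 24) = p*(p + 2)*(p^2 - p - 12) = p*(p - 4)*(p + 2)*(p + 3)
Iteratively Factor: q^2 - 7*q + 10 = (q - 5)*(q - 2)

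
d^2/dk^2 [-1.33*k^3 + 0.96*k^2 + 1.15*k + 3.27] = 1.92 - 7.98*k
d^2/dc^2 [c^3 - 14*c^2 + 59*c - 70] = 6*c - 28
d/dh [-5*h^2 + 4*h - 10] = 4 - 10*h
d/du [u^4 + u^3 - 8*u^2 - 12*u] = 4*u^3 + 3*u^2 - 16*u - 12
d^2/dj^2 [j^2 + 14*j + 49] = 2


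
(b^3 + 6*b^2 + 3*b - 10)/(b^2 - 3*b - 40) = (b^2 + b - 2)/(b - 8)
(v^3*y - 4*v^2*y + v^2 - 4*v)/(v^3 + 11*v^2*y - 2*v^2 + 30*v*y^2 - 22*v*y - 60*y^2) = v*(v^2*y - 4*v*y + v - 4)/(v^3 + 11*v^2*y - 2*v^2 + 30*v*y^2 - 22*v*y - 60*y^2)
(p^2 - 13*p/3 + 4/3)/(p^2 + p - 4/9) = 3*(p - 4)/(3*p + 4)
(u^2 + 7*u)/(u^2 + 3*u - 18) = u*(u + 7)/(u^2 + 3*u - 18)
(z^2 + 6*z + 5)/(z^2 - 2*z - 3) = (z + 5)/(z - 3)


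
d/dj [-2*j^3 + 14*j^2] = 2*j*(14 - 3*j)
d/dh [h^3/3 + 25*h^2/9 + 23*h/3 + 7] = h^2 + 50*h/9 + 23/3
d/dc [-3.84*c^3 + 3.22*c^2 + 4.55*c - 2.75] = -11.52*c^2 + 6.44*c + 4.55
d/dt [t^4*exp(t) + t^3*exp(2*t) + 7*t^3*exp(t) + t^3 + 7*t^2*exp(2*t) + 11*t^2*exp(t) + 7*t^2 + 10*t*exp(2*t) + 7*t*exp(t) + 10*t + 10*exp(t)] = t^4*exp(t) + 2*t^3*exp(2*t) + 11*t^3*exp(t) + 17*t^2*exp(2*t) + 32*t^2*exp(t) + 3*t^2 + 34*t*exp(2*t) + 29*t*exp(t) + 14*t + 10*exp(2*t) + 17*exp(t) + 10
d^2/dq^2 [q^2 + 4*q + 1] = 2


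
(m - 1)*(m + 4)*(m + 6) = m^3 + 9*m^2 + 14*m - 24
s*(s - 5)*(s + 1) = s^3 - 4*s^2 - 5*s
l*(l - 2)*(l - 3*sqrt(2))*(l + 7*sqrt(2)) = l^4 - 2*l^3 + 4*sqrt(2)*l^3 - 42*l^2 - 8*sqrt(2)*l^2 + 84*l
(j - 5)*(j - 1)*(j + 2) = j^3 - 4*j^2 - 7*j + 10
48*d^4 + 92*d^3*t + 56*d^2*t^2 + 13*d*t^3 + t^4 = (d + t)*(2*d + t)*(4*d + t)*(6*d + t)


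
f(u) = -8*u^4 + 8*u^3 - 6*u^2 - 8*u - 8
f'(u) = -32*u^3 + 24*u^2 - 12*u - 8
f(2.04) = -119.92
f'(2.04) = -204.27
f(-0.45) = -6.67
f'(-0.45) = 5.18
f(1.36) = -37.22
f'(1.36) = -60.42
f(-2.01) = -211.70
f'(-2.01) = 372.94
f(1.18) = -28.16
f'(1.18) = -41.32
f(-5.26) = -7420.15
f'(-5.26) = 5376.15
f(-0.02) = -7.84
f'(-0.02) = -7.75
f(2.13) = -139.62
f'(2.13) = -233.91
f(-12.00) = -180488.00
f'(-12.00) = 58888.00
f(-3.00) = -902.00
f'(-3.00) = 1108.00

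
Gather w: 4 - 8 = -4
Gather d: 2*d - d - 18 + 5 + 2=d - 11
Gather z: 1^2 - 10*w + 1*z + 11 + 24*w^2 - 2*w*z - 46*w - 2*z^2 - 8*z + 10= 24*w^2 - 56*w - 2*z^2 + z*(-2*w - 7) + 22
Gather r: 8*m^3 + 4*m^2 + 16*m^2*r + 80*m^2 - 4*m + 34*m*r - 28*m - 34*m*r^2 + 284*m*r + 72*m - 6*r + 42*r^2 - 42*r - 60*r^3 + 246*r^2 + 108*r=8*m^3 + 84*m^2 + 40*m - 60*r^3 + r^2*(288 - 34*m) + r*(16*m^2 + 318*m + 60)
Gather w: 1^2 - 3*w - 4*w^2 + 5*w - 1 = -4*w^2 + 2*w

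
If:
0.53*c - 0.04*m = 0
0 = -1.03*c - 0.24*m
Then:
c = 0.00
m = 0.00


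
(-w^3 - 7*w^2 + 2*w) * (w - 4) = -w^4 - 3*w^3 + 30*w^2 - 8*w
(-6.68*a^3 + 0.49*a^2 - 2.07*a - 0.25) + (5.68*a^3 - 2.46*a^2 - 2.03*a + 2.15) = -1.0*a^3 - 1.97*a^2 - 4.1*a + 1.9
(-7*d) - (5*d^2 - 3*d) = -5*d^2 - 4*d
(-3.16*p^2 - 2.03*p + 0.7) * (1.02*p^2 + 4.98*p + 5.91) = -3.2232*p^4 - 17.8074*p^3 - 28.071*p^2 - 8.5113*p + 4.137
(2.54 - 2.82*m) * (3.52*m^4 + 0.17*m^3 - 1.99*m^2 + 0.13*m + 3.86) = -9.9264*m^5 + 8.4614*m^4 + 6.0436*m^3 - 5.4212*m^2 - 10.555*m + 9.8044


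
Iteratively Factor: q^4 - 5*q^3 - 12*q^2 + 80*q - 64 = (q - 4)*(q^3 - q^2 - 16*q + 16) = (q - 4)^2*(q^2 + 3*q - 4) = (q - 4)^2*(q - 1)*(q + 4)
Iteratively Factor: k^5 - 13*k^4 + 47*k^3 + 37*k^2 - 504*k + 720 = (k - 4)*(k^4 - 9*k^3 + 11*k^2 + 81*k - 180) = (k - 4)*(k - 3)*(k^3 - 6*k^2 - 7*k + 60) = (k - 4)*(k - 3)*(k + 3)*(k^2 - 9*k + 20) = (k - 4)^2*(k - 3)*(k + 3)*(k - 5)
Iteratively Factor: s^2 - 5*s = (s - 5)*(s)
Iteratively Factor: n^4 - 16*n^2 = (n - 4)*(n^3 + 4*n^2) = n*(n - 4)*(n^2 + 4*n) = n*(n - 4)*(n + 4)*(n)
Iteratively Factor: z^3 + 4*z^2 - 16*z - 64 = (z + 4)*(z^2 - 16) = (z - 4)*(z + 4)*(z + 4)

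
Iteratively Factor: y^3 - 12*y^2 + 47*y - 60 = (y - 3)*(y^2 - 9*y + 20) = (y - 5)*(y - 3)*(y - 4)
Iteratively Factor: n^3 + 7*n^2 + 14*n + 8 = (n + 4)*(n^2 + 3*n + 2) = (n + 1)*(n + 4)*(n + 2)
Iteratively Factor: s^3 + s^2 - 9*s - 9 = (s + 1)*(s^2 - 9) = (s + 1)*(s + 3)*(s - 3)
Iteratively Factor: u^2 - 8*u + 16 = (u - 4)*(u - 4)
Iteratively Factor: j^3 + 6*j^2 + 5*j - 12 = (j + 3)*(j^2 + 3*j - 4) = (j + 3)*(j + 4)*(j - 1)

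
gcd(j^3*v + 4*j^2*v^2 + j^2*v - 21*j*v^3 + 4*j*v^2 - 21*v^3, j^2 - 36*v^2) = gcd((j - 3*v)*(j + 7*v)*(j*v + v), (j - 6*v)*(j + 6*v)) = 1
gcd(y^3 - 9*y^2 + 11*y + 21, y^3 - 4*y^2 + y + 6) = y^2 - 2*y - 3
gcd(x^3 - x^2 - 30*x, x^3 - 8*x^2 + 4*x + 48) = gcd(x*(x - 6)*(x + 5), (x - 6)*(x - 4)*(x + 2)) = x - 6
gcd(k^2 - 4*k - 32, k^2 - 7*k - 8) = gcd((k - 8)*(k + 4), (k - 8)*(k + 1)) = k - 8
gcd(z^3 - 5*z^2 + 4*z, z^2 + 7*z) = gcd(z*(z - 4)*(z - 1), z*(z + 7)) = z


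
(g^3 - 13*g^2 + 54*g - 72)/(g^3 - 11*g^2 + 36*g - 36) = (g - 4)/(g - 2)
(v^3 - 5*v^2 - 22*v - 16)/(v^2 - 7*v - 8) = v + 2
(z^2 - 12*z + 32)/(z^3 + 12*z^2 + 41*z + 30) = (z^2 - 12*z + 32)/(z^3 + 12*z^2 + 41*z + 30)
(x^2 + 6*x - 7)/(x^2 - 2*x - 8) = (-x^2 - 6*x + 7)/(-x^2 + 2*x + 8)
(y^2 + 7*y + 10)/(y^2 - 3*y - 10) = (y + 5)/(y - 5)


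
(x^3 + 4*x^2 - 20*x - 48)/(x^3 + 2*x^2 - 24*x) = (x + 2)/x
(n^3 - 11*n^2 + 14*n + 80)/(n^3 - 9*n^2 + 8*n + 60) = (n - 8)/(n - 6)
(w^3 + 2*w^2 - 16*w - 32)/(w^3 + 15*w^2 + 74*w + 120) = (w^2 - 2*w - 8)/(w^2 + 11*w + 30)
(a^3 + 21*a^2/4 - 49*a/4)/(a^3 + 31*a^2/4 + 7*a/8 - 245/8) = 2*a/(2*a + 5)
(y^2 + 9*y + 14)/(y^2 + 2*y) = (y + 7)/y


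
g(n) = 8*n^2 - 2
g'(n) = 16*n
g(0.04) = -1.99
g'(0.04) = 0.64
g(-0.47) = -0.23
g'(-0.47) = -7.52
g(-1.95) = 28.42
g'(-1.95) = -31.20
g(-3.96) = 123.45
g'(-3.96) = -63.36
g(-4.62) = 168.76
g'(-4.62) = -73.92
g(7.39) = 434.90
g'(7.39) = 118.24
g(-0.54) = 0.33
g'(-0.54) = -8.64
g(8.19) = 534.61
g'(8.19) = 131.04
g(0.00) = -2.00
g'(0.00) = 0.00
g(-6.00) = 286.00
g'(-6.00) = -96.00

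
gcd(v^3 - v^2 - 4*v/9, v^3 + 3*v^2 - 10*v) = v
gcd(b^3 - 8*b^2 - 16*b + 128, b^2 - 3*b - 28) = b + 4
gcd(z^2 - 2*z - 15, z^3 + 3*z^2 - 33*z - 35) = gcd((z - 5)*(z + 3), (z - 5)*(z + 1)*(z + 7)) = z - 5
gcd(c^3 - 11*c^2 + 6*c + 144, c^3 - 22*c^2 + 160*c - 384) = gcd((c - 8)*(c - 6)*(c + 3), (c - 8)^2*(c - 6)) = c^2 - 14*c + 48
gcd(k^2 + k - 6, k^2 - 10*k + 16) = k - 2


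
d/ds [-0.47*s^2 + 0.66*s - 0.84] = 0.66 - 0.94*s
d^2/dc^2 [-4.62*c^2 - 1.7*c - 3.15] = -9.24000000000000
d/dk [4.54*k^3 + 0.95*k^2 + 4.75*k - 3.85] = 13.62*k^2 + 1.9*k + 4.75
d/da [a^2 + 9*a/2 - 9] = 2*a + 9/2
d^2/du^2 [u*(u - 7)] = 2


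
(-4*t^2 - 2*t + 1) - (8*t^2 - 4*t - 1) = -12*t^2 + 2*t + 2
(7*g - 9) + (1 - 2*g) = 5*g - 8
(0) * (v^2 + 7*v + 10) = 0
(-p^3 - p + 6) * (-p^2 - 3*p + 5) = p^5 + 3*p^4 - 4*p^3 - 3*p^2 - 23*p + 30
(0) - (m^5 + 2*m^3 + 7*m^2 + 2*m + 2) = -m^5 - 2*m^3 - 7*m^2 - 2*m - 2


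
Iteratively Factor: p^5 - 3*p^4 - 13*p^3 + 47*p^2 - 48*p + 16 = (p - 1)*(p^4 - 2*p^3 - 15*p^2 + 32*p - 16) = (p - 1)^2*(p^3 - p^2 - 16*p + 16) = (p - 4)*(p - 1)^2*(p^2 + 3*p - 4) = (p - 4)*(p - 1)^3*(p + 4)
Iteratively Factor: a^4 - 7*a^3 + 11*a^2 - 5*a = (a - 1)*(a^3 - 6*a^2 + 5*a) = (a - 1)^2*(a^2 - 5*a) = a*(a - 1)^2*(a - 5)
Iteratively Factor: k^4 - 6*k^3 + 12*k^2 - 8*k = (k - 2)*(k^3 - 4*k^2 + 4*k) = (k - 2)^2*(k^2 - 2*k) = (k - 2)^3*(k)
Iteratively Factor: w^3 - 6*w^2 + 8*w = (w)*(w^2 - 6*w + 8) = w*(w - 4)*(w - 2)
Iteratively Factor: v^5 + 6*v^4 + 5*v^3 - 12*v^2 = (v)*(v^4 + 6*v^3 + 5*v^2 - 12*v) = v*(v + 3)*(v^3 + 3*v^2 - 4*v) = v^2*(v + 3)*(v^2 + 3*v - 4) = v^2*(v - 1)*(v + 3)*(v + 4)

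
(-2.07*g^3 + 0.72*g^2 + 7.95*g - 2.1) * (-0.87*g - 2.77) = 1.8009*g^4 + 5.1075*g^3 - 8.9109*g^2 - 20.1945*g + 5.817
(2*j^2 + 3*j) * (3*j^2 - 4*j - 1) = 6*j^4 + j^3 - 14*j^2 - 3*j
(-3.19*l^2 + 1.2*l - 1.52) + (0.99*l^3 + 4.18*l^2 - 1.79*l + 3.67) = 0.99*l^3 + 0.99*l^2 - 0.59*l + 2.15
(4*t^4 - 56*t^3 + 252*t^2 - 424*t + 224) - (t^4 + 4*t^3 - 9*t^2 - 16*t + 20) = 3*t^4 - 60*t^3 + 261*t^2 - 408*t + 204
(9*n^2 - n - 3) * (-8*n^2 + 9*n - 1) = -72*n^4 + 89*n^3 + 6*n^2 - 26*n + 3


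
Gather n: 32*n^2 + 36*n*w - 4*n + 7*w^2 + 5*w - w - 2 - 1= 32*n^2 + n*(36*w - 4) + 7*w^2 + 4*w - 3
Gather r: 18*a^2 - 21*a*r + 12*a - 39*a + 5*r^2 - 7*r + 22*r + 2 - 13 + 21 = 18*a^2 - 27*a + 5*r^2 + r*(15 - 21*a) + 10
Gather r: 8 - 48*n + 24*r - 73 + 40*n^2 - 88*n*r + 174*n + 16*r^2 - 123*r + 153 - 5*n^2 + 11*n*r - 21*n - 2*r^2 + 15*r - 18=35*n^2 + 105*n + 14*r^2 + r*(-77*n - 84) + 70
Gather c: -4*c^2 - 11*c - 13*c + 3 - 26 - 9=-4*c^2 - 24*c - 32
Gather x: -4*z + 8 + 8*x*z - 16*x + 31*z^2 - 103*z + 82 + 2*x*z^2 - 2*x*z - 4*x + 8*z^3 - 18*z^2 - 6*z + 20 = x*(2*z^2 + 6*z - 20) + 8*z^3 + 13*z^2 - 113*z + 110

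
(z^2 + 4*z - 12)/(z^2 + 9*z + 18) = (z - 2)/(z + 3)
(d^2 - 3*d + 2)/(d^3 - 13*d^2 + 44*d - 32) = (d - 2)/(d^2 - 12*d + 32)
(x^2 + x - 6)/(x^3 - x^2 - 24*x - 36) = (x - 2)/(x^2 - 4*x - 12)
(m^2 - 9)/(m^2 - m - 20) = (9 - m^2)/(-m^2 + m + 20)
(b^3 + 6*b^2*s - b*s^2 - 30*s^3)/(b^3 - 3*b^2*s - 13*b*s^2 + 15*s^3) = (b^2 + 3*b*s - 10*s^2)/(b^2 - 6*b*s + 5*s^2)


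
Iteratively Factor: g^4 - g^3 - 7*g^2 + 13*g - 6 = (g - 1)*(g^3 - 7*g + 6) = (g - 2)*(g - 1)*(g^2 + 2*g - 3) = (g - 2)*(g - 1)^2*(g + 3)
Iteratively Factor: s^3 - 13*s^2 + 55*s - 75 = (s - 3)*(s^2 - 10*s + 25) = (s - 5)*(s - 3)*(s - 5)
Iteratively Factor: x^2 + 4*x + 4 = (x + 2)*(x + 2)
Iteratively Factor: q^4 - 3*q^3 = (q)*(q^3 - 3*q^2) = q^2*(q^2 - 3*q) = q^2*(q - 3)*(q)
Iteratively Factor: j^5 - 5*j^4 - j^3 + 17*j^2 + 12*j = (j + 1)*(j^4 - 6*j^3 + 5*j^2 + 12*j) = (j - 4)*(j + 1)*(j^3 - 2*j^2 - 3*j) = j*(j - 4)*(j + 1)*(j^2 - 2*j - 3) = j*(j - 4)*(j - 3)*(j + 1)*(j + 1)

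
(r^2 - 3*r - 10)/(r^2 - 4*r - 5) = (r + 2)/(r + 1)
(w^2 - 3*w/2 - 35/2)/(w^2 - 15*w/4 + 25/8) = 4*(2*w^2 - 3*w - 35)/(8*w^2 - 30*w + 25)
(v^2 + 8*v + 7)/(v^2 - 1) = (v + 7)/(v - 1)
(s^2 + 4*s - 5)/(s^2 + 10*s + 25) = (s - 1)/(s + 5)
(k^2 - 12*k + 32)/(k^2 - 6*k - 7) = (-k^2 + 12*k - 32)/(-k^2 + 6*k + 7)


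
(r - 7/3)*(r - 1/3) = r^2 - 8*r/3 + 7/9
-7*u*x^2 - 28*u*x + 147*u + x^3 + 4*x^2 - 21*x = (-7*u + x)*(x - 3)*(x + 7)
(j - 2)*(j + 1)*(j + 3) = j^3 + 2*j^2 - 5*j - 6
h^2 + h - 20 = (h - 4)*(h + 5)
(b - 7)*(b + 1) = b^2 - 6*b - 7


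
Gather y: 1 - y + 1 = 2 - y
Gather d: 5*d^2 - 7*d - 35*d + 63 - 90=5*d^2 - 42*d - 27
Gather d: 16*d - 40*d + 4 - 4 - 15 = -24*d - 15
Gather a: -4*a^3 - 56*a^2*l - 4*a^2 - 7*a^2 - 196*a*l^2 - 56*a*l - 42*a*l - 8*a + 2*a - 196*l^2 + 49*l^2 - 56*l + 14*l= -4*a^3 + a^2*(-56*l - 11) + a*(-196*l^2 - 98*l - 6) - 147*l^2 - 42*l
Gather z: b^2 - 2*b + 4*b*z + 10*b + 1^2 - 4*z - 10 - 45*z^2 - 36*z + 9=b^2 + 8*b - 45*z^2 + z*(4*b - 40)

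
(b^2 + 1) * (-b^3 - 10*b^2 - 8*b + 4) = -b^5 - 10*b^4 - 9*b^3 - 6*b^2 - 8*b + 4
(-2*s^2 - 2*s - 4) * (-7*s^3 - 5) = 14*s^5 + 14*s^4 + 28*s^3 + 10*s^2 + 10*s + 20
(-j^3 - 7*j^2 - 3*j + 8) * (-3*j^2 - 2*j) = 3*j^5 + 23*j^4 + 23*j^3 - 18*j^2 - 16*j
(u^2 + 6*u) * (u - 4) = u^3 + 2*u^2 - 24*u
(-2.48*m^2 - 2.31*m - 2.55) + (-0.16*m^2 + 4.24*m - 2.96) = -2.64*m^2 + 1.93*m - 5.51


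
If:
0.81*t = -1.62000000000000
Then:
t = -2.00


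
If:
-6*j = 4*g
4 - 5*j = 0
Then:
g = -6/5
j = 4/5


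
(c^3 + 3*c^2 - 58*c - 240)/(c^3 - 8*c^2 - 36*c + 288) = (c + 5)/(c - 6)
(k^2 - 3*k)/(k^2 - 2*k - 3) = k/(k + 1)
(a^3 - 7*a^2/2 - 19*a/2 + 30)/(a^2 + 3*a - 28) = (2*a^2 + a - 15)/(2*(a + 7))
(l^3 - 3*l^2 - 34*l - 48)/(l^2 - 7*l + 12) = (l^3 - 3*l^2 - 34*l - 48)/(l^2 - 7*l + 12)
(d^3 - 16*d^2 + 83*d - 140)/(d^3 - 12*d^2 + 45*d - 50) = (d^2 - 11*d + 28)/(d^2 - 7*d + 10)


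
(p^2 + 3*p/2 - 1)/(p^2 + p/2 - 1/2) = (p + 2)/(p + 1)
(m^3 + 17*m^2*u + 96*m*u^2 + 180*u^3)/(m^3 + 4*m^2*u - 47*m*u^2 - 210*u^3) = (-m - 6*u)/(-m + 7*u)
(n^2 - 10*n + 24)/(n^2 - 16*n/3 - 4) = 3*(n - 4)/(3*n + 2)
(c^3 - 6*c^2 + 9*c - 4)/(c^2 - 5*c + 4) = c - 1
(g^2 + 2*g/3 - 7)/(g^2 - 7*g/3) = (g + 3)/g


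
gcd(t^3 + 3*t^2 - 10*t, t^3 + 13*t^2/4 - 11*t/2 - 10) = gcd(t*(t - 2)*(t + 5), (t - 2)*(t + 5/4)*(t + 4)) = t - 2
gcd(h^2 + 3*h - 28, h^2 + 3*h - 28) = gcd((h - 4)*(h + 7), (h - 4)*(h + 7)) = h^2 + 3*h - 28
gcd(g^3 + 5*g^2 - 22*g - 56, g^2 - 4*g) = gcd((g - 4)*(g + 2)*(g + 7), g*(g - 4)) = g - 4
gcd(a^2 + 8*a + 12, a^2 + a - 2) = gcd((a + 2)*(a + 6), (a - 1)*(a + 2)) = a + 2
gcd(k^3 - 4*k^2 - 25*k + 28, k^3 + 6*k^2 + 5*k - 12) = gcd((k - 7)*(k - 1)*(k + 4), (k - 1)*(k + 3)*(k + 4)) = k^2 + 3*k - 4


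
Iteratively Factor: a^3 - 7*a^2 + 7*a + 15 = (a + 1)*(a^2 - 8*a + 15) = (a - 3)*(a + 1)*(a - 5)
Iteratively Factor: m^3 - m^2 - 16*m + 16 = (m - 1)*(m^2 - 16) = (m - 4)*(m - 1)*(m + 4)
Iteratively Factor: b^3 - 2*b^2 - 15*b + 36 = (b - 3)*(b^2 + b - 12) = (b - 3)*(b + 4)*(b - 3)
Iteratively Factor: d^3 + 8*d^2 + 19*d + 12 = (d + 3)*(d^2 + 5*d + 4) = (d + 1)*(d + 3)*(d + 4)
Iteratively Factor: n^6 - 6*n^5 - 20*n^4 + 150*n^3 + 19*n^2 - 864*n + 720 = (n - 4)*(n^5 - 2*n^4 - 28*n^3 + 38*n^2 + 171*n - 180) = (n - 5)*(n - 4)*(n^4 + 3*n^3 - 13*n^2 - 27*n + 36) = (n - 5)*(n - 4)*(n + 3)*(n^3 - 13*n + 12) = (n - 5)*(n - 4)*(n + 3)*(n + 4)*(n^2 - 4*n + 3) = (n - 5)*(n - 4)*(n - 3)*(n + 3)*(n + 4)*(n - 1)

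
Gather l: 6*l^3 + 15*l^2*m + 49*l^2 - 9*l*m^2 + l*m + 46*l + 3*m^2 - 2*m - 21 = 6*l^3 + l^2*(15*m + 49) + l*(-9*m^2 + m + 46) + 3*m^2 - 2*m - 21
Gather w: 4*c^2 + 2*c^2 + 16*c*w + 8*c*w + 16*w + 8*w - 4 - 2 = 6*c^2 + w*(24*c + 24) - 6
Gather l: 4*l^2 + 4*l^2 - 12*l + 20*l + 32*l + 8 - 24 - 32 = 8*l^2 + 40*l - 48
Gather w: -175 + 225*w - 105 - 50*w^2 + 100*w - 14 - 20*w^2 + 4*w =-70*w^2 + 329*w - 294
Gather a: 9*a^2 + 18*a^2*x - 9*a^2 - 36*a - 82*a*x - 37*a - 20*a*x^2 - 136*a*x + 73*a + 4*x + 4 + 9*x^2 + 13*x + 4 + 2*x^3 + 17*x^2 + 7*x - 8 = 18*a^2*x + a*(-20*x^2 - 218*x) + 2*x^3 + 26*x^2 + 24*x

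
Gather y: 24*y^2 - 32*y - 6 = 24*y^2 - 32*y - 6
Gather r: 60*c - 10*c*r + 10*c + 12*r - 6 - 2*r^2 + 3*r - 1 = 70*c - 2*r^2 + r*(15 - 10*c) - 7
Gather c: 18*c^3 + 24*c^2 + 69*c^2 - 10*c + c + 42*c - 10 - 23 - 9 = 18*c^3 + 93*c^2 + 33*c - 42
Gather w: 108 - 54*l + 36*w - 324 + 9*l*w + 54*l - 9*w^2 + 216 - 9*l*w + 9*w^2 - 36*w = 0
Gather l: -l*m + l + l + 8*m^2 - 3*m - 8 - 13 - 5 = l*(2 - m) + 8*m^2 - 3*m - 26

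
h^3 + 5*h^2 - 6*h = h*(h - 1)*(h + 6)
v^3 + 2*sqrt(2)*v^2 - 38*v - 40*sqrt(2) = (v - 4*sqrt(2))*(v + sqrt(2))*(v + 5*sqrt(2))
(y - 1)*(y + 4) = y^2 + 3*y - 4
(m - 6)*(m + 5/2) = m^2 - 7*m/2 - 15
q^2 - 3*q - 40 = (q - 8)*(q + 5)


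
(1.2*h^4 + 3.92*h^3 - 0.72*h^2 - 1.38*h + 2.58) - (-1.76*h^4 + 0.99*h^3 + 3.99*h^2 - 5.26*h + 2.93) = 2.96*h^4 + 2.93*h^3 - 4.71*h^2 + 3.88*h - 0.35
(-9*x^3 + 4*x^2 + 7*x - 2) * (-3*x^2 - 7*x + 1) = 27*x^5 + 51*x^4 - 58*x^3 - 39*x^2 + 21*x - 2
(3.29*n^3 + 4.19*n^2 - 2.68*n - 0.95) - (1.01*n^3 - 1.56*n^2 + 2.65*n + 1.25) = 2.28*n^3 + 5.75*n^2 - 5.33*n - 2.2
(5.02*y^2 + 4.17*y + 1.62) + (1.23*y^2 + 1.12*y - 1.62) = 6.25*y^2 + 5.29*y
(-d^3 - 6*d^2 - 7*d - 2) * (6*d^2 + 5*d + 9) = -6*d^5 - 41*d^4 - 81*d^3 - 101*d^2 - 73*d - 18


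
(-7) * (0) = 0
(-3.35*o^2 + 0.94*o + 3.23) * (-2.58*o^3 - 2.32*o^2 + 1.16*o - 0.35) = 8.643*o^5 + 5.3468*o^4 - 14.4002*o^3 - 5.2307*o^2 + 3.4178*o - 1.1305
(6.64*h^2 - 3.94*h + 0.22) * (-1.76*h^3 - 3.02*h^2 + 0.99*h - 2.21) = -11.6864*h^5 - 13.1184*h^4 + 18.0852*h^3 - 19.2394*h^2 + 8.9252*h - 0.4862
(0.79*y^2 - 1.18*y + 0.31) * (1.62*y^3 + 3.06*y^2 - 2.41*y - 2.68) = 1.2798*y^5 + 0.5058*y^4 - 5.0125*y^3 + 1.6752*y^2 + 2.4153*y - 0.8308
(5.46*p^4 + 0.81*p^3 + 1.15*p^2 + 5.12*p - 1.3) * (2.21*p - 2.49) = 12.0666*p^5 - 11.8053*p^4 + 0.5246*p^3 + 8.4517*p^2 - 15.6218*p + 3.237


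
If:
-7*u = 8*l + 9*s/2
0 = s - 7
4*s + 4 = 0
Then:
No Solution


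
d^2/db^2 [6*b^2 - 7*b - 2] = 12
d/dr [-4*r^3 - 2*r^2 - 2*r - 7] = -12*r^2 - 4*r - 2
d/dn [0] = 0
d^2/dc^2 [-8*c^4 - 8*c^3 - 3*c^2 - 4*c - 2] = -96*c^2 - 48*c - 6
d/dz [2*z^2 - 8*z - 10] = 4*z - 8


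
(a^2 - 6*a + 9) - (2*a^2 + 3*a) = -a^2 - 9*a + 9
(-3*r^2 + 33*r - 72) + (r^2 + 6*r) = -2*r^2 + 39*r - 72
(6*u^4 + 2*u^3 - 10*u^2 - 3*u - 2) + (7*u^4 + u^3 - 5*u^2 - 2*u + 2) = 13*u^4 + 3*u^3 - 15*u^2 - 5*u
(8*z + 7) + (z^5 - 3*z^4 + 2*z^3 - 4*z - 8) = z^5 - 3*z^4 + 2*z^3 + 4*z - 1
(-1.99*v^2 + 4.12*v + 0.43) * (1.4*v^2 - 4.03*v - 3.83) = -2.786*v^4 + 13.7877*v^3 - 8.3799*v^2 - 17.5125*v - 1.6469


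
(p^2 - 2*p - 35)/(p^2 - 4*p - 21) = (p + 5)/(p + 3)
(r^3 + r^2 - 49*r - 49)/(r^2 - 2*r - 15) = (-r^3 - r^2 + 49*r + 49)/(-r^2 + 2*r + 15)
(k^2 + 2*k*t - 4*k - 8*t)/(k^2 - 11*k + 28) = (k + 2*t)/(k - 7)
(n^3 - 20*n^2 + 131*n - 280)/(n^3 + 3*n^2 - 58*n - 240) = (n^2 - 12*n + 35)/(n^2 + 11*n + 30)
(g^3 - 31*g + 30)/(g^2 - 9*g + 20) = (g^2 + 5*g - 6)/(g - 4)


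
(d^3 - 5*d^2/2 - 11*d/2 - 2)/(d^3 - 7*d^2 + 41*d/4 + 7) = 2*(d + 1)/(2*d - 7)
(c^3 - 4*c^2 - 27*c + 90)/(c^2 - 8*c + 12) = (c^2 + 2*c - 15)/(c - 2)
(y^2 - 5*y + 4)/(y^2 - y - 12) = (y - 1)/(y + 3)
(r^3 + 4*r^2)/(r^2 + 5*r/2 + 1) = 2*r^2*(r + 4)/(2*r^2 + 5*r + 2)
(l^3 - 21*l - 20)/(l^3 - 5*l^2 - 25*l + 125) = (l^2 + 5*l + 4)/(l^2 - 25)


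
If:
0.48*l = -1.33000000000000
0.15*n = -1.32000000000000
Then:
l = -2.77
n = -8.80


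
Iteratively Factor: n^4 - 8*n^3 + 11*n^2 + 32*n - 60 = (n - 2)*(n^3 - 6*n^2 - n + 30) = (n - 3)*(n - 2)*(n^2 - 3*n - 10) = (n - 3)*(n - 2)*(n + 2)*(n - 5)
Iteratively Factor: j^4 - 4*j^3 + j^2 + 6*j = (j - 2)*(j^3 - 2*j^2 - 3*j) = (j - 3)*(j - 2)*(j^2 + j) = (j - 3)*(j - 2)*(j + 1)*(j)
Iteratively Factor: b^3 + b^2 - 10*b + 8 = (b + 4)*(b^2 - 3*b + 2) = (b - 2)*(b + 4)*(b - 1)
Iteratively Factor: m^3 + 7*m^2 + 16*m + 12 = (m + 2)*(m^2 + 5*m + 6) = (m + 2)^2*(m + 3)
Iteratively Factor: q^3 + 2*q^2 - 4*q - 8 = (q + 2)*(q^2 - 4) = (q + 2)^2*(q - 2)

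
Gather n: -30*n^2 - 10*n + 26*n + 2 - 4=-30*n^2 + 16*n - 2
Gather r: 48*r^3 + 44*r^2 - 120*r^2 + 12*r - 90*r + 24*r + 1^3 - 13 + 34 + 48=48*r^3 - 76*r^2 - 54*r + 70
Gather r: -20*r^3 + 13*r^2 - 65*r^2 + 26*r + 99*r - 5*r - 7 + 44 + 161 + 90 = -20*r^3 - 52*r^2 + 120*r + 288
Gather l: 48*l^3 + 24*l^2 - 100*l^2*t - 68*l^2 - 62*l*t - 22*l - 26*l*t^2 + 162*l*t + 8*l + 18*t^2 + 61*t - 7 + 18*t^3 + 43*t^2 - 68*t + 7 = 48*l^3 + l^2*(-100*t - 44) + l*(-26*t^2 + 100*t - 14) + 18*t^3 + 61*t^2 - 7*t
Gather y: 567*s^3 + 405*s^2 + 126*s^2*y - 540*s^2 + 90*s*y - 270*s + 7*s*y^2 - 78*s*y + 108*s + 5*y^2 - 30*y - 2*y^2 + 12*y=567*s^3 - 135*s^2 - 162*s + y^2*(7*s + 3) + y*(126*s^2 + 12*s - 18)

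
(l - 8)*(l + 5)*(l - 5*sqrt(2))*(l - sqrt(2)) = l^4 - 6*sqrt(2)*l^3 - 3*l^3 - 30*l^2 + 18*sqrt(2)*l^2 - 30*l + 240*sqrt(2)*l - 400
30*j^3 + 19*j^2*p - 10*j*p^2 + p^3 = (-6*j + p)*(-5*j + p)*(j + p)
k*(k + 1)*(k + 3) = k^3 + 4*k^2 + 3*k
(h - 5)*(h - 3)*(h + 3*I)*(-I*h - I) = -I*h^4 + 3*h^3 + 7*I*h^3 - 21*h^2 - 7*I*h^2 + 21*h - 15*I*h + 45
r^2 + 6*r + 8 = (r + 2)*(r + 4)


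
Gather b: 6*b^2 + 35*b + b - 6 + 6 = 6*b^2 + 36*b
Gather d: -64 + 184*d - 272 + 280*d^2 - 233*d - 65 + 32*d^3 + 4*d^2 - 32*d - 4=32*d^3 + 284*d^2 - 81*d - 405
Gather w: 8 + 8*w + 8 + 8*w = 16*w + 16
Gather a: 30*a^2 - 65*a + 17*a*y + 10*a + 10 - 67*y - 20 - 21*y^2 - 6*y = 30*a^2 + a*(17*y - 55) - 21*y^2 - 73*y - 10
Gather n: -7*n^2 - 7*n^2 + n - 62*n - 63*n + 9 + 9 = -14*n^2 - 124*n + 18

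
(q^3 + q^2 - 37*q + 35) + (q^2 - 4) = q^3 + 2*q^2 - 37*q + 31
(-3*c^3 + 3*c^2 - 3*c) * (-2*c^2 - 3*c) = 6*c^5 + 3*c^4 - 3*c^3 + 9*c^2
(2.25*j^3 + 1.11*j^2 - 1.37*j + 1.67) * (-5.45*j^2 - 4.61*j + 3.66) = -12.2625*j^5 - 16.422*j^4 + 10.5844*j^3 + 1.2768*j^2 - 12.7129*j + 6.1122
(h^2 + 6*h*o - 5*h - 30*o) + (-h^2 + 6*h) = 6*h*o + h - 30*o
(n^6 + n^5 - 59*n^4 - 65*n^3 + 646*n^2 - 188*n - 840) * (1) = n^6 + n^5 - 59*n^4 - 65*n^3 + 646*n^2 - 188*n - 840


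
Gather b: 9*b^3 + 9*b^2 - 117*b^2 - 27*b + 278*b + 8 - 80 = 9*b^3 - 108*b^2 + 251*b - 72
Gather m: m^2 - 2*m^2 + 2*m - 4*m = -m^2 - 2*m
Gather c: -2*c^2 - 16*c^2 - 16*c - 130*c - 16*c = -18*c^2 - 162*c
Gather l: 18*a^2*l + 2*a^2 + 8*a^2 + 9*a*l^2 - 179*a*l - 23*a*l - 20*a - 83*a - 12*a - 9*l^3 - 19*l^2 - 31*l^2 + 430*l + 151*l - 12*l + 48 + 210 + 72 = 10*a^2 - 115*a - 9*l^3 + l^2*(9*a - 50) + l*(18*a^2 - 202*a + 569) + 330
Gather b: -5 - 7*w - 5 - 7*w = -14*w - 10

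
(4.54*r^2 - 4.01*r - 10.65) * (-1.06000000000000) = -4.8124*r^2 + 4.2506*r + 11.289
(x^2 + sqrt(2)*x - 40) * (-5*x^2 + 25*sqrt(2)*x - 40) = -5*x^4 + 20*sqrt(2)*x^3 + 210*x^2 - 1040*sqrt(2)*x + 1600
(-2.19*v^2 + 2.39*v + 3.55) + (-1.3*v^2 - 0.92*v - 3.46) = -3.49*v^2 + 1.47*v + 0.0899999999999999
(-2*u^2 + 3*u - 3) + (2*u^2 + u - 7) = 4*u - 10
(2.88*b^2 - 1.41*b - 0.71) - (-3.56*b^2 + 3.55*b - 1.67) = 6.44*b^2 - 4.96*b + 0.96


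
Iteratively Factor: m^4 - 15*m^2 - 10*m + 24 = (m + 2)*(m^3 - 2*m^2 - 11*m + 12) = (m - 4)*(m + 2)*(m^2 + 2*m - 3) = (m - 4)*(m + 2)*(m + 3)*(m - 1)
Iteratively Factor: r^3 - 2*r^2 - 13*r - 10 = (r - 5)*(r^2 + 3*r + 2) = (r - 5)*(r + 2)*(r + 1)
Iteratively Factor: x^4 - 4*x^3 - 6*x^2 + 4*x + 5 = (x + 1)*(x^3 - 5*x^2 - x + 5) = (x - 1)*(x + 1)*(x^2 - 4*x - 5) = (x - 1)*(x + 1)^2*(x - 5)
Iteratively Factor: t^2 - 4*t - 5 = (t + 1)*(t - 5)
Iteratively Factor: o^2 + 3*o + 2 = (o + 2)*(o + 1)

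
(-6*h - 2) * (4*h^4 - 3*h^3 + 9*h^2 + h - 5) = -24*h^5 + 10*h^4 - 48*h^3 - 24*h^2 + 28*h + 10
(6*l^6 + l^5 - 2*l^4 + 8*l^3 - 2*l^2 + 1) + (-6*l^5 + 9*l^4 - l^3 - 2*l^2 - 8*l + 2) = 6*l^6 - 5*l^5 + 7*l^4 + 7*l^3 - 4*l^2 - 8*l + 3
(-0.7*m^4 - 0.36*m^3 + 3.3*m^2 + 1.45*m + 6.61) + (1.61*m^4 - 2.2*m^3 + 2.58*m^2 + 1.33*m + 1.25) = 0.91*m^4 - 2.56*m^3 + 5.88*m^2 + 2.78*m + 7.86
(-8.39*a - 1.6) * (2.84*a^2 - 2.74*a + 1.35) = -23.8276*a^3 + 18.4446*a^2 - 6.9425*a - 2.16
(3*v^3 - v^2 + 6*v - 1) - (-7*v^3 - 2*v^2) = 10*v^3 + v^2 + 6*v - 1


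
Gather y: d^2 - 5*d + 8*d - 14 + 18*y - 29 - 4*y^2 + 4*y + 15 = d^2 + 3*d - 4*y^2 + 22*y - 28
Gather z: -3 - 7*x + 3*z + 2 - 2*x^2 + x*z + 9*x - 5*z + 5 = -2*x^2 + 2*x + z*(x - 2) + 4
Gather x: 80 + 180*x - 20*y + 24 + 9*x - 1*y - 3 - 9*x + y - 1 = 180*x - 20*y + 100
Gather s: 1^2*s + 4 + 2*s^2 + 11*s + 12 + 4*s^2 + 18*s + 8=6*s^2 + 30*s + 24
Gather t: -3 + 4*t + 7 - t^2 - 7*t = -t^2 - 3*t + 4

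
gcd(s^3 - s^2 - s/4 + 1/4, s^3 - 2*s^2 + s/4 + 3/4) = s^2 - s/2 - 1/2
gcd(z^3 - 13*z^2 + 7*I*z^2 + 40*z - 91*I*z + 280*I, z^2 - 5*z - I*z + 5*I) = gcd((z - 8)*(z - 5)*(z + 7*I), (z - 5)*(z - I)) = z - 5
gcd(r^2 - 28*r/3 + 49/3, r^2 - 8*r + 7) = r - 7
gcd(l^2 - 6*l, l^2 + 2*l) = l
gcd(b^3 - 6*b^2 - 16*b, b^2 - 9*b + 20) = 1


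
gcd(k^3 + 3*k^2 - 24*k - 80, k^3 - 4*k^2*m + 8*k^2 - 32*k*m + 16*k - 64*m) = k^2 + 8*k + 16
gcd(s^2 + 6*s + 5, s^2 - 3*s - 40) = s + 5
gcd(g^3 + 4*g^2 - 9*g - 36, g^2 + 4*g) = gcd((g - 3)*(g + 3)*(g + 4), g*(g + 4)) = g + 4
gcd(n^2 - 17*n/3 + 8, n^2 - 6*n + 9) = n - 3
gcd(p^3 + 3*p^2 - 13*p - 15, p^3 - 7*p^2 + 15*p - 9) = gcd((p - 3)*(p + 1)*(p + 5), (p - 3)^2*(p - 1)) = p - 3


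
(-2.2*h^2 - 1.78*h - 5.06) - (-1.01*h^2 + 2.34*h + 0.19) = -1.19*h^2 - 4.12*h - 5.25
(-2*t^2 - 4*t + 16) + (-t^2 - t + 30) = -3*t^2 - 5*t + 46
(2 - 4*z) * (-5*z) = 20*z^2 - 10*z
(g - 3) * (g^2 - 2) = g^3 - 3*g^2 - 2*g + 6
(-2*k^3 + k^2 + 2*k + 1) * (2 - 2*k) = 4*k^4 - 6*k^3 - 2*k^2 + 2*k + 2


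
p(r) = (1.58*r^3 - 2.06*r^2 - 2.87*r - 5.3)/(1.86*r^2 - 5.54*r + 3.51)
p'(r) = (5.54 - 3.72*r)*(1.58*r^3 - 2.06*r^2 - 2.87*r - 5.3)/(1.86*r^2 - 5.54*r + 3.51)^2 + (4.74*r^2 - 4.12*r - 2.87)/(1.86*r^2 - 5.54*r + 3.51)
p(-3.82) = -2.17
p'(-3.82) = 0.76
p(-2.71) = -1.37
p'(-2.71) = 0.67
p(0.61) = -9.07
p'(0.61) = -40.44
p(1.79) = 17.84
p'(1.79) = 33.61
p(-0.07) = -1.31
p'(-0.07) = -2.60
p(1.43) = 14.78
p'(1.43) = -6.88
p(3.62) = 4.12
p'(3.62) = 1.49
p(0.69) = -13.51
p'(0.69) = -76.15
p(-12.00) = -8.87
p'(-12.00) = 0.84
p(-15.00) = -11.40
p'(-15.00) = 0.84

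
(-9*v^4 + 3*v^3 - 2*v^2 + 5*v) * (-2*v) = 18*v^5 - 6*v^4 + 4*v^3 - 10*v^2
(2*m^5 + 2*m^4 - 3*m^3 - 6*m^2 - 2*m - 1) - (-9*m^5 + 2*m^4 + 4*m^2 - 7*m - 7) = 11*m^5 - 3*m^3 - 10*m^2 + 5*m + 6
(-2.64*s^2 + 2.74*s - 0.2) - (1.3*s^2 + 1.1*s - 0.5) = -3.94*s^2 + 1.64*s + 0.3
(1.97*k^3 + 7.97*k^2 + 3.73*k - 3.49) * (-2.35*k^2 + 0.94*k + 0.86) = -4.6295*k^5 - 16.8777*k^4 + 0.420500000000001*k^3 + 18.5619*k^2 - 0.0728000000000004*k - 3.0014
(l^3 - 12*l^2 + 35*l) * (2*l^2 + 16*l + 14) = 2*l^5 - 8*l^4 - 108*l^3 + 392*l^2 + 490*l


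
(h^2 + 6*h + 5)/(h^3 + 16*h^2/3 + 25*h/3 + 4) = 3*(h + 5)/(3*h^2 + 13*h + 12)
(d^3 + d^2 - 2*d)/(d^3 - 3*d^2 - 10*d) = (d - 1)/(d - 5)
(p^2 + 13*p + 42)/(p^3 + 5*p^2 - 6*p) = (p + 7)/(p*(p - 1))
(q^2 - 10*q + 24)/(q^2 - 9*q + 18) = (q - 4)/(q - 3)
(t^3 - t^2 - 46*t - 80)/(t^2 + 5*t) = t - 6 - 16/t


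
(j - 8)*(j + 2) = j^2 - 6*j - 16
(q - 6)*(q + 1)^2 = q^3 - 4*q^2 - 11*q - 6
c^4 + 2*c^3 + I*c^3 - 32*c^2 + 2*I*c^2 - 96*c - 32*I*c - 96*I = (c - 6)*(c + 4)^2*(c + I)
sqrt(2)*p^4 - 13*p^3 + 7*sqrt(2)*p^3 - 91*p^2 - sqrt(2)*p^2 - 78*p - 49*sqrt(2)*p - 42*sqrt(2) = (p + 1)*(p + 6)*(p - 7*sqrt(2))*(sqrt(2)*p + 1)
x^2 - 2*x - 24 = (x - 6)*(x + 4)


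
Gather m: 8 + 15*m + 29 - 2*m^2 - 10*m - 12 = -2*m^2 + 5*m + 25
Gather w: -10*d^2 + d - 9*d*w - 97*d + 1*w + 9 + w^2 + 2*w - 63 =-10*d^2 - 96*d + w^2 + w*(3 - 9*d) - 54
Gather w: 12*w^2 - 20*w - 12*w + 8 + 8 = 12*w^2 - 32*w + 16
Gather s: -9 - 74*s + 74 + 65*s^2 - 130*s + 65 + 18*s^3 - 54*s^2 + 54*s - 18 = 18*s^3 + 11*s^2 - 150*s + 112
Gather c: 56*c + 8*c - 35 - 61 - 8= 64*c - 104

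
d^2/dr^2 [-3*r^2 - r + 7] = -6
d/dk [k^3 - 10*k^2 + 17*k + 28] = 3*k^2 - 20*k + 17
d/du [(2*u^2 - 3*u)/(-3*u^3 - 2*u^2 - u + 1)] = (u*(2*u - 3)*(9*u^2 + 4*u + 1) + (3 - 4*u)*(3*u^3 + 2*u^2 + u - 1))/(3*u^3 + 2*u^2 + u - 1)^2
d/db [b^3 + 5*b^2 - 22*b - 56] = 3*b^2 + 10*b - 22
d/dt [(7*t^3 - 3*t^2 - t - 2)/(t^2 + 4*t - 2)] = (7*t^4 + 56*t^3 - 53*t^2 + 16*t + 10)/(t^4 + 8*t^3 + 12*t^2 - 16*t + 4)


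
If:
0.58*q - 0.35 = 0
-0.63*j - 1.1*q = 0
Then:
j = -1.05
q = 0.60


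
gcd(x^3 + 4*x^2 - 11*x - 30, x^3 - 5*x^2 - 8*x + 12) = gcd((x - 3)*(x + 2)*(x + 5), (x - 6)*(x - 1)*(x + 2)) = x + 2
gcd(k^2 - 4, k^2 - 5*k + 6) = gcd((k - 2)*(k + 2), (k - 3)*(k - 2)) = k - 2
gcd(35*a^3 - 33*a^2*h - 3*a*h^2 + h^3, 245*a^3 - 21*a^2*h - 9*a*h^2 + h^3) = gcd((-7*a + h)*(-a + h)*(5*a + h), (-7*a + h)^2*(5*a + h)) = 35*a^2 + 2*a*h - h^2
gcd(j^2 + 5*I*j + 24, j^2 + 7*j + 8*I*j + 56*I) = j + 8*I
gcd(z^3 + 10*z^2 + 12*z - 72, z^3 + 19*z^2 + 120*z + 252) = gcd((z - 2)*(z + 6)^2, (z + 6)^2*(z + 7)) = z^2 + 12*z + 36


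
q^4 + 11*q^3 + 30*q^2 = q^2*(q + 5)*(q + 6)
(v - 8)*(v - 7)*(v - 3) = v^3 - 18*v^2 + 101*v - 168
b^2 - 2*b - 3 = (b - 3)*(b + 1)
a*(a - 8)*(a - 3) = a^3 - 11*a^2 + 24*a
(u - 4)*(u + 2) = u^2 - 2*u - 8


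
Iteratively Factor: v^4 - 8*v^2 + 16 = (v + 2)*(v^3 - 2*v^2 - 4*v + 8) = (v + 2)^2*(v^2 - 4*v + 4) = (v - 2)*(v + 2)^2*(v - 2)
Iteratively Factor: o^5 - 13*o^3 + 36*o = (o + 2)*(o^4 - 2*o^3 - 9*o^2 + 18*o) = (o - 3)*(o + 2)*(o^3 + o^2 - 6*o) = o*(o - 3)*(o + 2)*(o^2 + o - 6) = o*(o - 3)*(o - 2)*(o + 2)*(o + 3)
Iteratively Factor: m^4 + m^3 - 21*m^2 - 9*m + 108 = (m - 3)*(m^3 + 4*m^2 - 9*m - 36) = (m - 3)*(m + 4)*(m^2 - 9) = (m - 3)*(m + 3)*(m + 4)*(m - 3)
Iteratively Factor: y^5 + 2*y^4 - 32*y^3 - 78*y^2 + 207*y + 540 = (y - 5)*(y^4 + 7*y^3 + 3*y^2 - 63*y - 108) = (y - 5)*(y + 4)*(y^3 + 3*y^2 - 9*y - 27) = (y - 5)*(y + 3)*(y + 4)*(y^2 - 9) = (y - 5)*(y - 3)*(y + 3)*(y + 4)*(y + 3)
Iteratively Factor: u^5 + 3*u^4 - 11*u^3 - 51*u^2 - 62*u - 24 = (u + 3)*(u^4 - 11*u^2 - 18*u - 8) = (u + 1)*(u + 3)*(u^3 - u^2 - 10*u - 8) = (u + 1)*(u + 2)*(u + 3)*(u^2 - 3*u - 4) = (u + 1)^2*(u + 2)*(u + 3)*(u - 4)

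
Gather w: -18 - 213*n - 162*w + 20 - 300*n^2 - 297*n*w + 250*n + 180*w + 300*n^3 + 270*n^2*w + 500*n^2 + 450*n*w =300*n^3 + 200*n^2 + 37*n + w*(270*n^2 + 153*n + 18) + 2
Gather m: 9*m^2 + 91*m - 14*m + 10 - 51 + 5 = 9*m^2 + 77*m - 36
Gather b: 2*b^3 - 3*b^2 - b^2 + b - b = 2*b^3 - 4*b^2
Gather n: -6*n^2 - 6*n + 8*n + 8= -6*n^2 + 2*n + 8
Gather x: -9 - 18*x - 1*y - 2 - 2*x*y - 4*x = x*(-2*y - 22) - y - 11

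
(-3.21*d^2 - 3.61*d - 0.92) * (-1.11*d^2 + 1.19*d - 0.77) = 3.5631*d^4 + 0.187200000000001*d^3 - 0.802999999999999*d^2 + 1.6849*d + 0.7084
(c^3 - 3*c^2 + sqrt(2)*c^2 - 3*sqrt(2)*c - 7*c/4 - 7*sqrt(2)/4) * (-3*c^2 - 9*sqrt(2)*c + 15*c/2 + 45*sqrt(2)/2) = -3*c^5 - 12*sqrt(2)*c^4 + 33*c^4/2 - 141*c^3/4 + 66*sqrt(2)*c^3 - 69*sqrt(2)*c^2 + 687*c^2/8 - 207*c/2 - 105*sqrt(2)*c/2 - 315/4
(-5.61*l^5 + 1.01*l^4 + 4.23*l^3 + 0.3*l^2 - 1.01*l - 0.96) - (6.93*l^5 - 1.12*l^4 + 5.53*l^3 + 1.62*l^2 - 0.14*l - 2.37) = -12.54*l^5 + 2.13*l^4 - 1.3*l^3 - 1.32*l^2 - 0.87*l + 1.41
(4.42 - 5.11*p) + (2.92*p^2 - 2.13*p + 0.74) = 2.92*p^2 - 7.24*p + 5.16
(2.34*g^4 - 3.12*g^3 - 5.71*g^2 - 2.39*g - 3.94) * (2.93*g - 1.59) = 6.8562*g^5 - 12.8622*g^4 - 11.7695*g^3 + 2.0762*g^2 - 7.7441*g + 6.2646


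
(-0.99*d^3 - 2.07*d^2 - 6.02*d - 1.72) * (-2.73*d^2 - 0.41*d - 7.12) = 2.7027*d^5 + 6.057*d^4 + 24.3321*d^3 + 21.9022*d^2 + 43.5676*d + 12.2464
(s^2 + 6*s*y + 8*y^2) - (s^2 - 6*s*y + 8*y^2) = 12*s*y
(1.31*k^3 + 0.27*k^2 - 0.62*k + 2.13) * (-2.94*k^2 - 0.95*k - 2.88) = -3.8514*k^5 - 2.0383*k^4 - 2.2065*k^3 - 6.4508*k^2 - 0.2379*k - 6.1344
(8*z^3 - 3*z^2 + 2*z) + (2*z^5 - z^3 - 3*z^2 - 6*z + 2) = 2*z^5 + 7*z^3 - 6*z^2 - 4*z + 2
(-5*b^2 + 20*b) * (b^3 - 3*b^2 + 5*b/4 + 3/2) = -5*b^5 + 35*b^4 - 265*b^3/4 + 35*b^2/2 + 30*b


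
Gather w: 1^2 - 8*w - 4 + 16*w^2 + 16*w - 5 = 16*w^2 + 8*w - 8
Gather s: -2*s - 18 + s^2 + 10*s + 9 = s^2 + 8*s - 9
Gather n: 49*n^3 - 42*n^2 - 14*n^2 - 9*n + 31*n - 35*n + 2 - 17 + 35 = 49*n^3 - 56*n^2 - 13*n + 20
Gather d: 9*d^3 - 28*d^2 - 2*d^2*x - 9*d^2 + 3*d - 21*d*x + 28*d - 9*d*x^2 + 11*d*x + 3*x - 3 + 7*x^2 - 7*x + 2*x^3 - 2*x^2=9*d^3 + d^2*(-2*x - 37) + d*(-9*x^2 - 10*x + 31) + 2*x^3 + 5*x^2 - 4*x - 3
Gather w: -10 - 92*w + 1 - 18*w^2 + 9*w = -18*w^2 - 83*w - 9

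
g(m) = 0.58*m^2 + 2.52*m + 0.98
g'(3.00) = 6.00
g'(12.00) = 16.44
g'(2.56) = 5.49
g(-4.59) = 1.63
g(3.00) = 13.76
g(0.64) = 2.83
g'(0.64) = 3.26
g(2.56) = 11.23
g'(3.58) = 6.67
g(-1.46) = -1.46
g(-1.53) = -1.52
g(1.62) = 6.58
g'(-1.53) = 0.75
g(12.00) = 114.74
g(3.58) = 17.44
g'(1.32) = 4.05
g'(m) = 1.16*m + 2.52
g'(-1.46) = 0.83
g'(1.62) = 4.40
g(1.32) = 5.32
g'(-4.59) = -2.80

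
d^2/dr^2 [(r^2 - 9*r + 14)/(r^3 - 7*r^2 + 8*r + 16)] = 2*(r^4 - 19*r^3 + 81*r^2 - 257*r + 242)/(r^7 - 13*r^6 + 51*r^5 - 15*r^4 - 240*r^3 + 96*r^2 + 512*r + 256)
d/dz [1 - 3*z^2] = -6*z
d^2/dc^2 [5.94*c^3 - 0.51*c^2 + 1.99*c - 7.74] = 35.64*c - 1.02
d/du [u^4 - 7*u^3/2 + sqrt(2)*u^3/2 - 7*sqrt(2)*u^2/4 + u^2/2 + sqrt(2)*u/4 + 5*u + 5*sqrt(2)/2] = 4*u^3 - 21*u^2/2 + 3*sqrt(2)*u^2/2 - 7*sqrt(2)*u/2 + u + sqrt(2)/4 + 5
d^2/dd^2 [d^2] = 2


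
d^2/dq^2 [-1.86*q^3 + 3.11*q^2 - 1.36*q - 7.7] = 6.22 - 11.16*q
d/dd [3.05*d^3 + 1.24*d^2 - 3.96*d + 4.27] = 9.15*d^2 + 2.48*d - 3.96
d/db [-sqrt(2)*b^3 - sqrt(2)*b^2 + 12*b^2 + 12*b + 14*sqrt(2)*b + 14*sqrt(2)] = -3*sqrt(2)*b^2 - 2*sqrt(2)*b + 24*b + 12 + 14*sqrt(2)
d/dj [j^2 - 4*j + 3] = 2*j - 4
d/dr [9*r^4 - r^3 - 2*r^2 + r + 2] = 36*r^3 - 3*r^2 - 4*r + 1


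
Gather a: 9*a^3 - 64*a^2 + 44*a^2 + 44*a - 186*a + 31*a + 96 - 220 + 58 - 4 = 9*a^3 - 20*a^2 - 111*a - 70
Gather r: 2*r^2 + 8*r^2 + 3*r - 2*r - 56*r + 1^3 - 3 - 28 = 10*r^2 - 55*r - 30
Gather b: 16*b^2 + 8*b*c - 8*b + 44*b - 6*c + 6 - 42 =16*b^2 + b*(8*c + 36) - 6*c - 36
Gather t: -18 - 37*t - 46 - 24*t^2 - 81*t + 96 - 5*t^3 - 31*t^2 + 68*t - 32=-5*t^3 - 55*t^2 - 50*t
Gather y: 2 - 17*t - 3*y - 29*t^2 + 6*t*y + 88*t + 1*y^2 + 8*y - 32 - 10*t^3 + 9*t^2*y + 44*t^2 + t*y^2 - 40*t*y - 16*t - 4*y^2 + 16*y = -10*t^3 + 15*t^2 + 55*t + y^2*(t - 3) + y*(9*t^2 - 34*t + 21) - 30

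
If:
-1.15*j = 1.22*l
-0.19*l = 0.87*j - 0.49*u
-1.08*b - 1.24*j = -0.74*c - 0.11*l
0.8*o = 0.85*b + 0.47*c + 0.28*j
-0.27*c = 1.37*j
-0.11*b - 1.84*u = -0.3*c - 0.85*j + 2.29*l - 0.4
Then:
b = -3.21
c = -3.45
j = 0.68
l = -0.64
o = -5.20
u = 0.96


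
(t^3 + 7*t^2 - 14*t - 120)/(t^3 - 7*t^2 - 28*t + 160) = (t + 6)/(t - 8)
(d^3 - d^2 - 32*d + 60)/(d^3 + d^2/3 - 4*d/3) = 3*(d^3 - d^2 - 32*d + 60)/(d*(3*d^2 + d - 4))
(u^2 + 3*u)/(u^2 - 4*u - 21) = u/(u - 7)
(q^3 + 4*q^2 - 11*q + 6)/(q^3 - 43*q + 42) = (q^2 + 5*q - 6)/(q^2 + q - 42)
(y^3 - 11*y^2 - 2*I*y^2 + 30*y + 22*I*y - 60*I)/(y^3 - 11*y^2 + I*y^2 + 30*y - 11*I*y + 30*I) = (y - 2*I)/(y + I)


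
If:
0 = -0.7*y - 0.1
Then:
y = -0.14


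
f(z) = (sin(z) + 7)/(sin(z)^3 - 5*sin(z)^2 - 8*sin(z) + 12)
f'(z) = (sin(z) + 7)*(-3*sin(z)^2*cos(z) + 10*sin(z)*cos(z) + 8*cos(z))/(sin(z)^3 - 5*sin(z)^2 - 8*sin(z) + 12)^2 + cos(z)/(sin(z)^3 - 5*sin(z)^2 - 8*sin(z) + 12) = (-2*sin(z)^3 - 16*sin(z)^2 + 70*sin(z) + 68)*cos(z)/(sin(z)^3 - 5*sin(z)^2 - 8*sin(z) + 12)^2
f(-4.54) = 35.99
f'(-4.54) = -416.41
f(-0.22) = 0.50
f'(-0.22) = 0.28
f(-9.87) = 0.96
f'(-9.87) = -1.44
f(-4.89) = 33.91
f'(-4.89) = 380.75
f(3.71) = 0.44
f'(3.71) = -0.10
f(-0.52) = 0.44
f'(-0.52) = 0.12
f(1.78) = 24.47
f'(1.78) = -232.99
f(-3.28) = 0.66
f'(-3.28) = -0.66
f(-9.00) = 0.46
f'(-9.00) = -0.16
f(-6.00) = 0.77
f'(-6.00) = 0.94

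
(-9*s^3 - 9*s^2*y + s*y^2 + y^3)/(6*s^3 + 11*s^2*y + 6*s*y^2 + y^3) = (-3*s + y)/(2*s + y)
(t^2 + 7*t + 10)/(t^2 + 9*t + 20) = (t + 2)/(t + 4)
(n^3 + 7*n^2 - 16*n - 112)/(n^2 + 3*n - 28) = n + 4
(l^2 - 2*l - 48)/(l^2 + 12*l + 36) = (l - 8)/(l + 6)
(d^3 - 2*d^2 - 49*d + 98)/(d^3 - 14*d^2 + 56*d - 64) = (d^2 - 49)/(d^2 - 12*d + 32)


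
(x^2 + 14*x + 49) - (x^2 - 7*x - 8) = 21*x + 57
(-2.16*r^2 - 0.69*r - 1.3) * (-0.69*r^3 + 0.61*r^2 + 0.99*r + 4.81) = 1.4904*r^5 - 0.8415*r^4 - 1.6623*r^3 - 11.8657*r^2 - 4.6059*r - 6.253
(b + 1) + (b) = 2*b + 1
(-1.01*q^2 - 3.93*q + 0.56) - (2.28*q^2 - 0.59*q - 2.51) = -3.29*q^2 - 3.34*q + 3.07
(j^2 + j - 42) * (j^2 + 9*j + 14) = j^4 + 10*j^3 - 19*j^2 - 364*j - 588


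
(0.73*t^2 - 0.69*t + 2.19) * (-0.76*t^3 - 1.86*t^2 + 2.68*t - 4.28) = -0.5548*t^5 - 0.8334*t^4 + 1.5754*t^3 - 9.047*t^2 + 8.8224*t - 9.3732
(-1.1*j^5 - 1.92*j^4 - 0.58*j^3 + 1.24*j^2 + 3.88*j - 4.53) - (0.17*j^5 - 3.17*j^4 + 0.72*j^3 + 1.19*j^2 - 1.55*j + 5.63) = -1.27*j^5 + 1.25*j^4 - 1.3*j^3 + 0.05*j^2 + 5.43*j - 10.16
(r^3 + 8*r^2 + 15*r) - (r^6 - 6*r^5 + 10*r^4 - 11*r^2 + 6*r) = -r^6 + 6*r^5 - 10*r^4 + r^3 + 19*r^2 + 9*r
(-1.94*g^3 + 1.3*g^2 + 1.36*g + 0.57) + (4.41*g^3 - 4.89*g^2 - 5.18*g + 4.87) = 2.47*g^3 - 3.59*g^2 - 3.82*g + 5.44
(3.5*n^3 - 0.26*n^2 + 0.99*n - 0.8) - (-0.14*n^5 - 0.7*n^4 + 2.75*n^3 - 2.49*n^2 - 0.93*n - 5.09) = 0.14*n^5 + 0.7*n^4 + 0.75*n^3 + 2.23*n^2 + 1.92*n + 4.29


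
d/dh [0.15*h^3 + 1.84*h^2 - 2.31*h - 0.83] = 0.45*h^2 + 3.68*h - 2.31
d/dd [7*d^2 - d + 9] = 14*d - 1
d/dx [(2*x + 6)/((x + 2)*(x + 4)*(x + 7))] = 4*(-x^3 - 11*x^2 - 39*x - 47)/(x^6 + 26*x^5 + 269*x^4 + 1412*x^3 + 3956*x^2 + 5600*x + 3136)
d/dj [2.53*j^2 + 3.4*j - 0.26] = 5.06*j + 3.4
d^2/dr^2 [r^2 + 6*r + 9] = 2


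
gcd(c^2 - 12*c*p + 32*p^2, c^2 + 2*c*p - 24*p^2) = -c + 4*p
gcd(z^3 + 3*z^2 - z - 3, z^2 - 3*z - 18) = z + 3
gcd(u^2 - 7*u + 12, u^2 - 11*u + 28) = u - 4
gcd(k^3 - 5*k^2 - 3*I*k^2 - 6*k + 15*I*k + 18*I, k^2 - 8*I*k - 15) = k - 3*I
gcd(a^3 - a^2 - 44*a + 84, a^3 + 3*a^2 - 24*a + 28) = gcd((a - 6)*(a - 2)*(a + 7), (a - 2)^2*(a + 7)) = a^2 + 5*a - 14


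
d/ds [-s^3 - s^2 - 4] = s*(-3*s - 2)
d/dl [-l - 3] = -1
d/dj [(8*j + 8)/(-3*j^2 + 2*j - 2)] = 8*(3*j^2 + 6*j - 4)/(9*j^4 - 12*j^3 + 16*j^2 - 8*j + 4)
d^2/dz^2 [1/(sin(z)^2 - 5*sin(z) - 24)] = (-4*sin(z)^4 + 15*sin(z)^3 - 115*sin(z)^2 + 90*sin(z) + 98)/((sin(z) - 8)^3*(sin(z) + 3)^3)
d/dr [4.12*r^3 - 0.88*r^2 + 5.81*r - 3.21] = 12.36*r^2 - 1.76*r + 5.81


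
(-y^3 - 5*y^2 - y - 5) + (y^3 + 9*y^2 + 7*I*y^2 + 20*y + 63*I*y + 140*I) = 4*y^2 + 7*I*y^2 + 19*y + 63*I*y - 5 + 140*I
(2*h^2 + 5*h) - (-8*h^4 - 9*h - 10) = 8*h^4 + 2*h^2 + 14*h + 10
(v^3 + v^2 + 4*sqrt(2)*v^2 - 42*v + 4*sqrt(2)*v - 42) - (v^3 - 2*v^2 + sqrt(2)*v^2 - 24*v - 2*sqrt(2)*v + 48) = 3*v^2 + 3*sqrt(2)*v^2 - 18*v + 6*sqrt(2)*v - 90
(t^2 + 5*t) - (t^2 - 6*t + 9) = 11*t - 9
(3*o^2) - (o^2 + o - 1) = 2*o^2 - o + 1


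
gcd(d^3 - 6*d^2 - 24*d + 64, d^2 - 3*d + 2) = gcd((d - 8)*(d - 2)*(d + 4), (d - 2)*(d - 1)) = d - 2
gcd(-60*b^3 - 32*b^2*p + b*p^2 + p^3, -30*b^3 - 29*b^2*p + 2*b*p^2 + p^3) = 1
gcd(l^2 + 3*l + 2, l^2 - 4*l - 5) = l + 1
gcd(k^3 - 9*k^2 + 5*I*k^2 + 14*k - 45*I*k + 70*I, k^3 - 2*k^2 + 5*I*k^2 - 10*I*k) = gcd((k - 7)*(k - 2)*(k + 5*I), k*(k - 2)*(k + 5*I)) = k^2 + k*(-2 + 5*I) - 10*I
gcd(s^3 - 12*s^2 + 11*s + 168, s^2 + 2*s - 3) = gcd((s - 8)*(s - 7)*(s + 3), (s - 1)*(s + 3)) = s + 3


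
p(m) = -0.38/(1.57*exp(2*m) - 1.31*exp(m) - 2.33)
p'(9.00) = 0.00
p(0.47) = 0.93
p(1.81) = -0.01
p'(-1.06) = -0.00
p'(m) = -0.38*(-3.14*exp(2*m) + 1.31*exp(m))/(1.57*exp(2*m) - 1.31*exp(m) - 2.33)^2 = (1.1932*exp(m) - 0.4978)*exp(m)/(-1.57*exp(2*m) + 1.31*exp(m) + 2.33)^2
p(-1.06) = 0.15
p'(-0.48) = 0.02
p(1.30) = -0.03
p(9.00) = 0.00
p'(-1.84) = -0.01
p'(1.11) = 0.14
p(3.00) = 0.00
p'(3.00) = 0.00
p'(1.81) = 0.02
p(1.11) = -0.05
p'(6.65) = 0.00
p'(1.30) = 0.07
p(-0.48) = 0.15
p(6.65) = -0.00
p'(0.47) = 13.64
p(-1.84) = 0.15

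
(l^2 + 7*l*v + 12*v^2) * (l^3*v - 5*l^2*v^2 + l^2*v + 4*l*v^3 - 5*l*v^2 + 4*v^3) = l^5*v + 2*l^4*v^2 + l^4*v - 19*l^3*v^3 + 2*l^3*v^2 - 32*l^2*v^4 - 19*l^2*v^3 + 48*l*v^5 - 32*l*v^4 + 48*v^5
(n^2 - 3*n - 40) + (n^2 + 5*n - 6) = 2*n^2 + 2*n - 46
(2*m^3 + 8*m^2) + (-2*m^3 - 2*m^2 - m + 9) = 6*m^2 - m + 9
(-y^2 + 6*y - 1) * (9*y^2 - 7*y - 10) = -9*y^4 + 61*y^3 - 41*y^2 - 53*y + 10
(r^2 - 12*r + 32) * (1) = r^2 - 12*r + 32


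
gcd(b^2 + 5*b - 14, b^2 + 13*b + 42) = b + 7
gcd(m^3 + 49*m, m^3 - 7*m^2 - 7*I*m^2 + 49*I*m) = m^2 - 7*I*m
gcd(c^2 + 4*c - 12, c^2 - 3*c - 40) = 1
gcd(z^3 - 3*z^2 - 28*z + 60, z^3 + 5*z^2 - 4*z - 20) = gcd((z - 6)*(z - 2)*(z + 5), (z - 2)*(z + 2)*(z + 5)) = z^2 + 3*z - 10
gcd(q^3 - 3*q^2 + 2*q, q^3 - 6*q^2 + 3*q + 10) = q - 2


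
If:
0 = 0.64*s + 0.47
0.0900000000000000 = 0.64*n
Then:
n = 0.14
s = -0.73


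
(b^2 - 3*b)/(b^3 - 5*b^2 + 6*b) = 1/(b - 2)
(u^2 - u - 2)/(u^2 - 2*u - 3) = (u - 2)/(u - 3)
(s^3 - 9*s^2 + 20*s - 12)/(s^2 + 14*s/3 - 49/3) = 3*(s^3 - 9*s^2 + 20*s - 12)/(3*s^2 + 14*s - 49)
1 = 1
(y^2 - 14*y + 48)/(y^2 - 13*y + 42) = (y - 8)/(y - 7)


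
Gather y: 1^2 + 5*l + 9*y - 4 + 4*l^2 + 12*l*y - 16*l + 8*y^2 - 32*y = 4*l^2 - 11*l + 8*y^2 + y*(12*l - 23) - 3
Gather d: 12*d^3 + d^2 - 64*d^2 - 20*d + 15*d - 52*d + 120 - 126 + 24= 12*d^3 - 63*d^2 - 57*d + 18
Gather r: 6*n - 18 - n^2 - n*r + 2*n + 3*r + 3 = -n^2 + 8*n + r*(3 - n) - 15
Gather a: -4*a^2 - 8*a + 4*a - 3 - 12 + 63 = -4*a^2 - 4*a + 48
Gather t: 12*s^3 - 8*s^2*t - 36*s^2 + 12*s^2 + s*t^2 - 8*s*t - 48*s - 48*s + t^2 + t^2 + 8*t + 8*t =12*s^3 - 24*s^2 - 96*s + t^2*(s + 2) + t*(-8*s^2 - 8*s + 16)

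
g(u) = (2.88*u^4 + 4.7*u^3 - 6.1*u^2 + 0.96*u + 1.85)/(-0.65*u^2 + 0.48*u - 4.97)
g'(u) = (1.3*u - 0.48)*(2.88*u^4 + 4.7*u^3 - 6.1*u^2 + 0.96*u + 1.85)/(-0.65*u^2 + 0.48*u - 4.97)^2 + (11.52*u^3 + 14.1*u^2 - 12.2*u + 0.96)/(-0.65*u^2 + 0.48*u - 4.97)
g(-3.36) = -8.52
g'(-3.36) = 13.98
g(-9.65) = -287.68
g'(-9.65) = 73.77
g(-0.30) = -0.18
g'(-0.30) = -1.11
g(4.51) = -93.89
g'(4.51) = -48.92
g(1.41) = -2.80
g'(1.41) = -7.21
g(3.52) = -50.89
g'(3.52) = -37.65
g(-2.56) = -0.41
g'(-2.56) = 6.42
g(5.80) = -165.41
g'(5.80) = -61.72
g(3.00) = -33.05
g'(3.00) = -30.84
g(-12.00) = -486.05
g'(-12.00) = 95.02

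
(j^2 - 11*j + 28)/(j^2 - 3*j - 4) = (j - 7)/(j + 1)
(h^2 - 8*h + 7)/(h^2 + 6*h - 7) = (h - 7)/(h + 7)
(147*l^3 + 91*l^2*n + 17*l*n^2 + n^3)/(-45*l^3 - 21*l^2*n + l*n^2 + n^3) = (-49*l^2 - 14*l*n - n^2)/(15*l^2 + 2*l*n - n^2)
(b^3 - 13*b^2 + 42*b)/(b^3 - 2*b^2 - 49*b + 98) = b*(b - 6)/(b^2 + 5*b - 14)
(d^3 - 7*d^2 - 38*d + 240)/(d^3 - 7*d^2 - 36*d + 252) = (d^2 - 13*d + 40)/(d^2 - 13*d + 42)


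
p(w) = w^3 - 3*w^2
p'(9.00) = 189.00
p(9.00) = 486.00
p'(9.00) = 189.00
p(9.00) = 486.00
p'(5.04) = 45.96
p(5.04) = 51.82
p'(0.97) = -3.00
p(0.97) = -1.91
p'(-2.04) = 24.72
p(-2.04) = -20.97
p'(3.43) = 14.71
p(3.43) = 5.06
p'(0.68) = -2.69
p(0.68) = -1.07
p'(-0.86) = 7.38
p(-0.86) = -2.85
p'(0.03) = -0.18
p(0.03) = -0.00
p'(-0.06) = 0.37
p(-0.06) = -0.01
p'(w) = 3*w^2 - 6*w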